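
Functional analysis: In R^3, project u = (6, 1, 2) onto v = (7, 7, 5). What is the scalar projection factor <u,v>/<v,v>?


Computing <u,v> = 6*7 + 1*7 + 2*5 = 59
Computing <v,v> = 7^2 + 7^2 + 5^2 = 123
Projection coefficient = 59/123 = 0.4797

0.4797


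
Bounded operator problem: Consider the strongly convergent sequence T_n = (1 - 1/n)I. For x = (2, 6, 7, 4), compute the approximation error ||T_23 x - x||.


T_23 x - x = (1 - 1/23)x - x = -x/23
||x|| = sqrt(105) = 10.2470
||T_23 x - x|| = ||x||/23 = 10.2470/23 = 0.4455

0.4455


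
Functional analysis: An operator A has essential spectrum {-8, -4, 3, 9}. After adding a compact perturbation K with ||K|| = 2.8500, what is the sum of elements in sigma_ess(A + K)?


By Weyl's theorem, the essential spectrum is invariant under compact perturbations.
sigma_ess(A + K) = sigma_ess(A) = {-8, -4, 3, 9}
Sum = -8 + -4 + 3 + 9 = 0

0


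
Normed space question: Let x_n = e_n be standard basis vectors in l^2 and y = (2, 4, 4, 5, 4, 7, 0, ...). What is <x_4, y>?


x_4 = e_4 is the standard basis vector with 1 in position 4.
<x_4, y> = y_4 = 5
As n -> infinity, <x_n, y> -> 0, confirming weak convergence of (x_n) to 0.

5


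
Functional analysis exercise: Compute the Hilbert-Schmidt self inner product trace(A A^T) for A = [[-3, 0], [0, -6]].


trace(A * A^T) = sum of squares of all entries
= (-3)^2 + 0^2 + 0^2 + (-6)^2
= 9 + 0 + 0 + 36
= 45

45


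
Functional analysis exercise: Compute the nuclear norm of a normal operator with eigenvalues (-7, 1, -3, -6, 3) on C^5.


For a normal operator, singular values equal |eigenvalues|.
Trace norm = sum |lambda_i| = 7 + 1 + 3 + 6 + 3
= 20

20


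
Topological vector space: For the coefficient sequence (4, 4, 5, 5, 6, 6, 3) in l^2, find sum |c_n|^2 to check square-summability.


sum |c_n|^2 = 4^2 + 4^2 + 5^2 + 5^2 + 6^2 + 6^2 + 3^2
= 16 + 16 + 25 + 25 + 36 + 36 + 9
= 163

163


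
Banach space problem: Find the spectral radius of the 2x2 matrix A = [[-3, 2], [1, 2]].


For a 2x2 matrix, eigenvalues satisfy lambda^2 - (trace)*lambda + det = 0
trace = -3 + 2 = -1
det = -3*2 - 2*1 = -8
discriminant = (-1)^2 - 4*(-8) = 33
spectral radius = max |eigenvalue| = 3.3723

3.3723


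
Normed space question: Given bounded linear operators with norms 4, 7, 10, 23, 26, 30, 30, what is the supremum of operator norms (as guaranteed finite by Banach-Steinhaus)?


By the Uniform Boundedness Principle, the supremum of norms is finite.
sup_k ||T_k|| = max(4, 7, 10, 23, 26, 30, 30) = 30

30


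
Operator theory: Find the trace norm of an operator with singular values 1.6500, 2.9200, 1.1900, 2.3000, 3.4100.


The nuclear norm is the sum of all singular values.
||T||_1 = 1.6500 + 2.9200 + 1.1900 + 2.3000 + 3.4100
= 11.4700

11.4700


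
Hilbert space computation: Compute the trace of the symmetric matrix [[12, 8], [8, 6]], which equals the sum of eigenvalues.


For a self-adjoint (symmetric) matrix, the eigenvalues are real.
The sum of eigenvalues equals the trace of the matrix.
trace = 12 + 6 = 18

18


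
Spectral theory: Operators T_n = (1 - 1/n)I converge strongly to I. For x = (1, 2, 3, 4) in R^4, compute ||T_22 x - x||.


T_22 x - x = (1 - 1/22)x - x = -x/22
||x|| = sqrt(30) = 5.4772
||T_22 x - x|| = ||x||/22 = 5.4772/22 = 0.2490

0.2490


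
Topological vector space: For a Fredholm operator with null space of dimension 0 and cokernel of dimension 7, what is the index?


The Fredholm index is defined as ind(T) = dim(ker T) - dim(coker T)
= 0 - 7
= -7

-7


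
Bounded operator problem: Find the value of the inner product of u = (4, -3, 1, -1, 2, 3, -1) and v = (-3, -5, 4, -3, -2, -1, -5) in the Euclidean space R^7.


Computing the standard inner product <u, v> = sum u_i * v_i
= 4*-3 + -3*-5 + 1*4 + -1*-3 + 2*-2 + 3*-1 + -1*-5
= -12 + 15 + 4 + 3 + -4 + -3 + 5
= 8

8


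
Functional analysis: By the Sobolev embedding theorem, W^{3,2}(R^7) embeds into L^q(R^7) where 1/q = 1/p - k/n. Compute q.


Using the Sobolev embedding formula: 1/q = 1/p - k/n
1/q = 1/2 - 3/7 = 1/14
q = 1/(1/14) = 14

14.0000


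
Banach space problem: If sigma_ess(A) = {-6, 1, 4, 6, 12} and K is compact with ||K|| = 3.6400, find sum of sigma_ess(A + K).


By Weyl's theorem, the essential spectrum is invariant under compact perturbations.
sigma_ess(A + K) = sigma_ess(A) = {-6, 1, 4, 6, 12}
Sum = -6 + 1 + 4 + 6 + 12 = 17

17


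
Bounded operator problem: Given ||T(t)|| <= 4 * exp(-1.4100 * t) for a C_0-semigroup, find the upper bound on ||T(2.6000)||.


||T(2.6000)|| <= 4 * exp(-1.4100 * 2.6000)
= 4 * exp(-3.6660)
= 4 * 0.0256
= 0.1023

0.1023


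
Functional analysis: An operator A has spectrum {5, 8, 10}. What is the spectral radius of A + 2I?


Spectrum of A + 2I = {7, 10, 12}
Spectral radius = max |lambda| over the shifted spectrum
= max(7, 10, 12) = 12

12


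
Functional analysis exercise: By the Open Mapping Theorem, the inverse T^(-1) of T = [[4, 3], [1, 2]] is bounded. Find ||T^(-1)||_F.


det(T) = 4*2 - 3*1 = 5
T^(-1) = (1/5) * [[2, -3], [-1, 4]] = [[0.4000, -0.6000], [-0.2000, 0.8000]]
||T^(-1)||_F^2 = 0.4000^2 + (-0.6000)^2 + (-0.2000)^2 + 0.8000^2 = 1.2000
||T^(-1)||_F = sqrt(1.2000) = 1.0954

1.0954


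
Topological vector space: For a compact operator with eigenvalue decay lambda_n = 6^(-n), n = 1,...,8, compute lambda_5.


The eigenvalue formula gives lambda_5 = 1/6^5
= 1/7776
= 1.2860e-04

1.2860e-04


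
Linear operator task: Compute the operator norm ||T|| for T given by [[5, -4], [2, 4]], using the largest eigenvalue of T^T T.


A^T A = [[29, -12], [-12, 32]]
trace(A^T A) = 61, det(A^T A) = 784
discriminant = 61^2 - 4*784 = 585
Largest eigenvalue of A^T A = (trace + sqrt(disc))/2 = 42.5934
||T|| = sqrt(42.5934) = 6.5264

6.5264


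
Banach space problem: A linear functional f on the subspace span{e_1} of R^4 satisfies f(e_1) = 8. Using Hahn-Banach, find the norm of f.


The norm of f is given by ||f|| = sup_{||x||=1} |f(x)|.
On span{e_1}, ||e_1|| = 1, so ||f|| = |f(e_1)| / ||e_1||
= |8| / 1 = 8.0000

8.0000


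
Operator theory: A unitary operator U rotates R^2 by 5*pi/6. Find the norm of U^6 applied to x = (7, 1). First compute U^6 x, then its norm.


U is a rotation by theta = 5*pi/6
U^6 = rotation by 6*theta = 30*pi/6 = 6*pi/6 (mod 2*pi)
cos(6*pi/6) = -1.0000, sin(6*pi/6) = 0.0000
U^6 x = (-1.0000 * 7 - 0.0000 * 1, 0.0000 * 7 + -1.0000 * 1)
= (-7.0000, -1.0000)
||U^6 x|| = sqrt((-7.0000)^2 + (-1.0000)^2) = sqrt(50.0000) = 7.0711

7.0711


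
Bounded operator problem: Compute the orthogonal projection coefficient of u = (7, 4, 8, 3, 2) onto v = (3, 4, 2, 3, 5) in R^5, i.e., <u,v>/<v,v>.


Computing <u,v> = 7*3 + 4*4 + 8*2 + 3*3 + 2*5 = 72
Computing <v,v> = 3^2 + 4^2 + 2^2 + 3^2 + 5^2 = 63
Projection coefficient = 72/63 = 1.1429

1.1429


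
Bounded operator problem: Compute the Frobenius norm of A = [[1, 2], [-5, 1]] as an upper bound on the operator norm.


||A||_F^2 = sum a_ij^2
= 1^2 + 2^2 + (-5)^2 + 1^2
= 1 + 4 + 25 + 1 = 31
||A||_F = sqrt(31) = 5.5678

5.5678


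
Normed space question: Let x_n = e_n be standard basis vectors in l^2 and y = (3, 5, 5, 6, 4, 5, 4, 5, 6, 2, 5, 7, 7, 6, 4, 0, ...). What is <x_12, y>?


x_12 = e_12 is the standard basis vector with 1 in position 12.
<x_12, y> = y_12 = 7
As n -> infinity, <x_n, y> -> 0, confirming weak convergence of (x_n) to 0.

7


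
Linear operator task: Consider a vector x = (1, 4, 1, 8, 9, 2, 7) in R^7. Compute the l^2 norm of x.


The l^2 norm = (sum |x_i|^2)^(1/2)
Sum of 2th powers = 1 + 16 + 1 + 64 + 81 + 4 + 49 = 216
||x||_2 = (216)^(1/2) = 14.6969

14.6969


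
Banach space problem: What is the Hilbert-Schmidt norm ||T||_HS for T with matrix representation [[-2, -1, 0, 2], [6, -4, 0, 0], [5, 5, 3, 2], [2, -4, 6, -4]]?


The Hilbert-Schmidt norm is sqrt(sum of squares of all entries).
Sum of squares = (-2)^2 + (-1)^2 + 0^2 + 2^2 + 6^2 + (-4)^2 + 0^2 + 0^2 + 5^2 + 5^2 + 3^2 + 2^2 + 2^2 + (-4)^2 + 6^2 + (-4)^2
= 4 + 1 + 0 + 4 + 36 + 16 + 0 + 0 + 25 + 25 + 9 + 4 + 4 + 16 + 36 + 16 = 196
||T||_HS = sqrt(196) = 14.0000

14.0000


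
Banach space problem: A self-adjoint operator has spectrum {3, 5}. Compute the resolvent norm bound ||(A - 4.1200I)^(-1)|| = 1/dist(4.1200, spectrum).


dist(4.1200, {3, 5}) = min(|4.1200 - 3|, |4.1200 - 5|)
= min(1.1200, 0.8800) = 0.8800
Resolvent bound = 1/0.8800 = 1.1364

1.1364


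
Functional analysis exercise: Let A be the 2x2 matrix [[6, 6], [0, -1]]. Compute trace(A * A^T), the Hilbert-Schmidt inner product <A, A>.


trace(A * A^T) = sum of squares of all entries
= 6^2 + 6^2 + 0^2 + (-1)^2
= 36 + 36 + 0 + 1
= 73

73


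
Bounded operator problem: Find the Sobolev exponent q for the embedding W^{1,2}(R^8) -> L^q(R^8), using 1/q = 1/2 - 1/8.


Using the Sobolev embedding formula: 1/q = 1/p - k/n
1/q = 1/2 - 1/8 = 3/8
q = 1/(3/8) = 8/3 = 2.6667

2.6667


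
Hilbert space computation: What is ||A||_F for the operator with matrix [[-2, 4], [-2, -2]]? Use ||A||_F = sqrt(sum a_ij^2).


||A||_F^2 = sum a_ij^2
= (-2)^2 + 4^2 + (-2)^2 + (-2)^2
= 4 + 16 + 4 + 4 = 28
||A||_F = sqrt(28) = 5.2915

5.2915


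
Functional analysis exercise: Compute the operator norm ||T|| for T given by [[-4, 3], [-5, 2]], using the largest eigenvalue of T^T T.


A^T A = [[41, -22], [-22, 13]]
trace(A^T A) = 54, det(A^T A) = 49
discriminant = 54^2 - 4*49 = 2720
Largest eigenvalue of A^T A = (trace + sqrt(disc))/2 = 53.0768
||T|| = sqrt(53.0768) = 7.2854

7.2854


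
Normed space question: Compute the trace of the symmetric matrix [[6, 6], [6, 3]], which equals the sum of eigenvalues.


For a self-adjoint (symmetric) matrix, the eigenvalues are real.
The sum of eigenvalues equals the trace of the matrix.
trace = 6 + 3 = 9

9


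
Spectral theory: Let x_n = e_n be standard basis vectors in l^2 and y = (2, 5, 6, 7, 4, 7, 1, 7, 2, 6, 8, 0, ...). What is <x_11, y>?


x_11 = e_11 is the standard basis vector with 1 in position 11.
<x_11, y> = y_11 = 8
As n -> infinity, <x_n, y> -> 0, confirming weak convergence of (x_n) to 0.

8


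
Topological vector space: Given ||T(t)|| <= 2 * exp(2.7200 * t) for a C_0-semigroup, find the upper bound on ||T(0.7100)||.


||T(0.7100)|| <= 2 * exp(2.7200 * 0.7100)
= 2 * exp(1.9312)
= 2 * 6.8978
= 13.7956

13.7956


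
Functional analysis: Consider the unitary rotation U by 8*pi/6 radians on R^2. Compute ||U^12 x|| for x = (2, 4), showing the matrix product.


U is a rotation by theta = 8*pi/6
U^12 = rotation by 12*theta = 96*pi/6 = 0*pi/6 (mod 2*pi)
cos(0*pi/6) = 1.0000, sin(0*pi/6) = 0.0000
U^12 x = (1.0000 * 2 - 0.0000 * 4, 0.0000 * 2 + 1.0000 * 4)
= (2.0000, 4.0000)
||U^12 x|| = sqrt(2.0000^2 + 4.0000^2) = sqrt(20.0000) = 4.4721

4.4721


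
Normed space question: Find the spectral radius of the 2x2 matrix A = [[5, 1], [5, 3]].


For a 2x2 matrix, eigenvalues satisfy lambda^2 - (trace)*lambda + det = 0
trace = 5 + 3 = 8
det = 5*3 - 1*5 = 10
discriminant = 8^2 - 4*(10) = 24
spectral radius = max |eigenvalue| = 6.4495

6.4495


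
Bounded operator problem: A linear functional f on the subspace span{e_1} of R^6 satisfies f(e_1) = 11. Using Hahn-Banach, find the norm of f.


The norm of f is given by ||f|| = sup_{||x||=1} |f(x)|.
On span{e_1}, ||e_1|| = 1, so ||f|| = |f(e_1)| / ||e_1||
= |11| / 1 = 11.0000

11.0000


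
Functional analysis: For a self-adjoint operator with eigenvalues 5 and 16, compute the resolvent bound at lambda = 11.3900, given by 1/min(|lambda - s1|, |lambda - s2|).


dist(11.3900, {5, 16}) = min(|11.3900 - 5|, |11.3900 - 16|)
= min(6.3900, 4.6100) = 4.6100
Resolvent bound = 1/4.6100 = 0.2169

0.2169


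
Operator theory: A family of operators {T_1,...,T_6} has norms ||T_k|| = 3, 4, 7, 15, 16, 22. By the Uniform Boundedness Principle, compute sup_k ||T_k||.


By the Uniform Boundedness Principle, the supremum of norms is finite.
sup_k ||T_k|| = max(3, 4, 7, 15, 16, 22) = 22

22


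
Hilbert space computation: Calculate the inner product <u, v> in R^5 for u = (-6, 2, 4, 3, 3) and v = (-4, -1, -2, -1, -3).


Computing the standard inner product <u, v> = sum u_i * v_i
= -6*-4 + 2*-1 + 4*-2 + 3*-1 + 3*-3
= 24 + -2 + -8 + -3 + -9
= 2

2


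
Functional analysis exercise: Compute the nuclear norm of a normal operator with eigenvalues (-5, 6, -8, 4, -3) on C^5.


For a normal operator, singular values equal |eigenvalues|.
Trace norm = sum |lambda_i| = 5 + 6 + 8 + 4 + 3
= 26

26


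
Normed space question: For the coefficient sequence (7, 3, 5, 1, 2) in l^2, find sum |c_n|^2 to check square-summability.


sum |c_n|^2 = 7^2 + 3^2 + 5^2 + 1^2 + 2^2
= 49 + 9 + 25 + 1 + 4
= 88

88


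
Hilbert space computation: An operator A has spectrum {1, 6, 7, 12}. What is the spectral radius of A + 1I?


Spectrum of A + 1I = {2, 7, 8, 13}
Spectral radius = max |lambda| over the shifted spectrum
= max(2, 7, 8, 13) = 13

13


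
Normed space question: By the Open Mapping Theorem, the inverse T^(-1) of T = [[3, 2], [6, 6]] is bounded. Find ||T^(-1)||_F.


det(T) = 3*6 - 2*6 = 6
T^(-1) = (1/6) * [[6, -2], [-6, 3]] = [[1.0000, -0.3333], [-1.0000, 0.5000]]
||T^(-1)||_F^2 = 1.0000^2 + (-0.3333)^2 + (-1.0000)^2 + 0.5000^2 = 2.3611
||T^(-1)||_F = sqrt(2.3611) = 1.5366

1.5366


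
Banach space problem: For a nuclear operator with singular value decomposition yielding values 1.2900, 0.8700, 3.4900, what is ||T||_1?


The nuclear norm is the sum of all singular values.
||T||_1 = 1.2900 + 0.8700 + 3.4900
= 5.6500

5.6500


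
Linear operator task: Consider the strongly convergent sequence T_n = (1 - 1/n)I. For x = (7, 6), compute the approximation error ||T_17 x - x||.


T_17 x - x = (1 - 1/17)x - x = -x/17
||x|| = sqrt(85) = 9.2195
||T_17 x - x|| = ||x||/17 = 9.2195/17 = 0.5423

0.5423


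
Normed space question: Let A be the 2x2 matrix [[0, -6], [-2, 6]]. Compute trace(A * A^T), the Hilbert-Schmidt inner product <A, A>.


trace(A * A^T) = sum of squares of all entries
= 0^2 + (-6)^2 + (-2)^2 + 6^2
= 0 + 36 + 4 + 36
= 76

76


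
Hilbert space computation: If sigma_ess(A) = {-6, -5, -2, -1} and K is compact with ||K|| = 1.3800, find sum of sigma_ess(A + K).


By Weyl's theorem, the essential spectrum is invariant under compact perturbations.
sigma_ess(A + K) = sigma_ess(A) = {-6, -5, -2, -1}
Sum = -6 + -5 + -2 + -1 = -14

-14


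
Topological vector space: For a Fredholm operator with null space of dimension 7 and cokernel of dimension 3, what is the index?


The Fredholm index is defined as ind(T) = dim(ker T) - dim(coker T)
= 7 - 3
= 4

4


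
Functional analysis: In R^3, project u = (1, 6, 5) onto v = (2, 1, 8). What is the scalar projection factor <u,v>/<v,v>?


Computing <u,v> = 1*2 + 6*1 + 5*8 = 48
Computing <v,v> = 2^2 + 1^2 + 8^2 = 69
Projection coefficient = 48/69 = 0.6957

0.6957


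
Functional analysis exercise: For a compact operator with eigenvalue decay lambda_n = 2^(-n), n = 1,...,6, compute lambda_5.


The eigenvalue formula gives lambda_5 = 1/2^5
= 1/32
= 0.0312

0.0312


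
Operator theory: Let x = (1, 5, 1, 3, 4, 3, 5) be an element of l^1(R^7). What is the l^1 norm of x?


The l^1 norm equals the sum of absolute values of all components.
||x||_1 = 1 + 5 + 1 + 3 + 4 + 3 + 5
= 22

22.0000


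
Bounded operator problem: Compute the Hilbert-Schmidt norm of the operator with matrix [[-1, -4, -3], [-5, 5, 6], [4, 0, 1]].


The Hilbert-Schmidt norm is sqrt(sum of squares of all entries).
Sum of squares = (-1)^2 + (-4)^2 + (-3)^2 + (-5)^2 + 5^2 + 6^2 + 4^2 + 0^2 + 1^2
= 1 + 16 + 9 + 25 + 25 + 36 + 16 + 0 + 1 = 129
||T||_HS = sqrt(129) = 11.3578

11.3578


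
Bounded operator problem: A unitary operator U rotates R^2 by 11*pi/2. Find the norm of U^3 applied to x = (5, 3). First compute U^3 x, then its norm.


U is a rotation by theta = 11*pi/2
U^3 = rotation by 3*theta = 33*pi/2 = 1*pi/2 (mod 2*pi)
cos(1*pi/2) = 0.0000, sin(1*pi/2) = 1.0000
U^3 x = (0.0000 * 5 - 1.0000 * 3, 1.0000 * 5 + 0.0000 * 3)
= (-3.0000, 5.0000)
||U^3 x|| = sqrt((-3.0000)^2 + 5.0000^2) = sqrt(34.0000) = 5.8310

5.8310


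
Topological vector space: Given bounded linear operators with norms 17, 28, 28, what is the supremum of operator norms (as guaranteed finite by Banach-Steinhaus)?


By the Uniform Boundedness Principle, the supremum of norms is finite.
sup_k ||T_k|| = max(17, 28, 28) = 28

28


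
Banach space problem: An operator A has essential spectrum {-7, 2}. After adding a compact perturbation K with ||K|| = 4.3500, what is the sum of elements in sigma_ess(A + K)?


By Weyl's theorem, the essential spectrum is invariant under compact perturbations.
sigma_ess(A + K) = sigma_ess(A) = {-7, 2}
Sum = -7 + 2 = -5

-5


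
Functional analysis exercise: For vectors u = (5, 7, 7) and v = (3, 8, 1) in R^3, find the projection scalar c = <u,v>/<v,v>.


Computing <u,v> = 5*3 + 7*8 + 7*1 = 78
Computing <v,v> = 3^2 + 8^2 + 1^2 = 74
Projection coefficient = 78/74 = 1.0541

1.0541


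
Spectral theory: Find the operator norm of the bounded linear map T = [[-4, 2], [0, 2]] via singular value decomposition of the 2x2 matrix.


A^T A = [[16, -8], [-8, 8]]
trace(A^T A) = 24, det(A^T A) = 64
discriminant = 24^2 - 4*64 = 320
Largest eigenvalue of A^T A = (trace + sqrt(disc))/2 = 20.9443
||T|| = sqrt(20.9443) = 4.5765

4.5765


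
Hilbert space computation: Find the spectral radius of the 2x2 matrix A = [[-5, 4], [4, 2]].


For a 2x2 matrix, eigenvalues satisfy lambda^2 - (trace)*lambda + det = 0
trace = -5 + 2 = -3
det = -5*2 - 4*4 = -26
discriminant = (-3)^2 - 4*(-26) = 113
spectral radius = max |eigenvalue| = 6.8151

6.8151


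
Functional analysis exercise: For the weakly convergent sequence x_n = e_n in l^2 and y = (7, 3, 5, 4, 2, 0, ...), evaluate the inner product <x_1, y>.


x_1 = e_1 is the standard basis vector with 1 in position 1.
<x_1, y> = y_1 = 7
As n -> infinity, <x_n, y> -> 0, confirming weak convergence of (x_n) to 0.

7


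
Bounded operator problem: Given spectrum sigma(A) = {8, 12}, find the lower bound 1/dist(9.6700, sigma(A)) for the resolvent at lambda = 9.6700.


dist(9.6700, {8, 12}) = min(|9.6700 - 8|, |9.6700 - 12|)
= min(1.6700, 2.3300) = 1.6700
Resolvent bound = 1/1.6700 = 0.5988

0.5988


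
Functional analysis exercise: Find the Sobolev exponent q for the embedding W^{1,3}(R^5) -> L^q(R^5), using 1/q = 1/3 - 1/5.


Using the Sobolev embedding formula: 1/q = 1/p - k/n
1/q = 1/3 - 1/5 = 2/15
q = 1/(2/15) = 15/2 = 7.5000

7.5000


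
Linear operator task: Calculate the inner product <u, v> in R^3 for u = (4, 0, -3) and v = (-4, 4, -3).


Computing the standard inner product <u, v> = sum u_i * v_i
= 4*-4 + 0*4 + -3*-3
= -16 + 0 + 9
= -7

-7


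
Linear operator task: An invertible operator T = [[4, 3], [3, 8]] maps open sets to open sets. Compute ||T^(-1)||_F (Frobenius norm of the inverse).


det(T) = 4*8 - 3*3 = 23
T^(-1) = (1/23) * [[8, -3], [-3, 4]] = [[0.3478, -0.1304], [-0.1304, 0.1739]]
||T^(-1)||_F^2 = 0.3478^2 + (-0.1304)^2 + (-0.1304)^2 + 0.1739^2 = 0.1853
||T^(-1)||_F = sqrt(0.1853) = 0.4304

0.4304


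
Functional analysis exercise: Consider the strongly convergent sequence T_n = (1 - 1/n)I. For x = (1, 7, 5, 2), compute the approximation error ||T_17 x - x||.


T_17 x - x = (1 - 1/17)x - x = -x/17
||x|| = sqrt(79) = 8.8882
||T_17 x - x|| = ||x||/17 = 8.8882/17 = 0.5228

0.5228


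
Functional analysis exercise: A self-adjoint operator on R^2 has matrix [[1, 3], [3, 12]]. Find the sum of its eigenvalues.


For a self-adjoint (symmetric) matrix, the eigenvalues are real.
The sum of eigenvalues equals the trace of the matrix.
trace = 1 + 12 = 13

13


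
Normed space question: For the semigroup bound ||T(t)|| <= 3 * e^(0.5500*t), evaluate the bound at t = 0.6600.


||T(0.6600)|| <= 3 * exp(0.5500 * 0.6600)
= 3 * exp(0.3630)
= 3 * 1.4376
= 4.3129

4.3129


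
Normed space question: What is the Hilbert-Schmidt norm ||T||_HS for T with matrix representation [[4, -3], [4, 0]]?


The Hilbert-Schmidt norm is sqrt(sum of squares of all entries).
Sum of squares = 4^2 + (-3)^2 + 4^2 + 0^2
= 16 + 9 + 16 + 0 = 41
||T||_HS = sqrt(41) = 6.4031

6.4031


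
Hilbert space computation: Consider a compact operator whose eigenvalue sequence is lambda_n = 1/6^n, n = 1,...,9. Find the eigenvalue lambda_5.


The eigenvalue formula gives lambda_5 = 1/6^5
= 1/7776
= 1.2860e-04

1.2860e-04


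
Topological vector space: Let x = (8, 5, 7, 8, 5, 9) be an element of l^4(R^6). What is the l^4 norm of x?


The l^4 norm = (sum |x_i|^4)^(1/4)
Sum of 4th powers = 4096 + 625 + 2401 + 4096 + 625 + 6561 = 18404
||x||_4 = (18404)^(1/4) = 11.6474

11.6474


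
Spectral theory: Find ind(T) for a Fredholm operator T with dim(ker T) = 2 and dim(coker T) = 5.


The Fredholm index is defined as ind(T) = dim(ker T) - dim(coker T)
= 2 - 5
= -3

-3


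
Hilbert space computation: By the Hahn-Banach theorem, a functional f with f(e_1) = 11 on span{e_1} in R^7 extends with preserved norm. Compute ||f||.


The norm of f is given by ||f|| = sup_{||x||=1} |f(x)|.
On span{e_1}, ||e_1|| = 1, so ||f|| = |f(e_1)| / ||e_1||
= |11| / 1 = 11.0000

11.0000


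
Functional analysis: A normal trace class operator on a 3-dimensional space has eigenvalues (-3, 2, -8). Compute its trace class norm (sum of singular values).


For a normal operator, singular values equal |eigenvalues|.
Trace norm = sum |lambda_i| = 3 + 2 + 8
= 13

13


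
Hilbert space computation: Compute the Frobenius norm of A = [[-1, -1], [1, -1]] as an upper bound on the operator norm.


||A||_F^2 = sum a_ij^2
= (-1)^2 + (-1)^2 + 1^2 + (-1)^2
= 1 + 1 + 1 + 1 = 4
||A||_F = sqrt(4) = 2.0000

2.0000


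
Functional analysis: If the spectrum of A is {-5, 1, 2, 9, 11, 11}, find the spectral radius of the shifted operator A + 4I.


Spectrum of A + 4I = {-1, 5, 6, 13, 15, 15}
Spectral radius = max |lambda| over the shifted spectrum
= max(1, 5, 6, 13, 15, 15) = 15

15


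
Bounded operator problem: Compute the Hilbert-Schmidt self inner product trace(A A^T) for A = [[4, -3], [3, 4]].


trace(A * A^T) = sum of squares of all entries
= 4^2 + (-3)^2 + 3^2 + 4^2
= 16 + 9 + 9 + 16
= 50

50


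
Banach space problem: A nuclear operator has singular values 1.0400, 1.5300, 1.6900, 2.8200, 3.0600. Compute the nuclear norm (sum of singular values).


The nuclear norm is the sum of all singular values.
||T||_1 = 1.0400 + 1.5300 + 1.6900 + 2.8200 + 3.0600
= 10.1400

10.1400


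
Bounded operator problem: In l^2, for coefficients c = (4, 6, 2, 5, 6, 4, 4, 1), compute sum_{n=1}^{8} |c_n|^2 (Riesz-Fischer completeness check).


sum |c_n|^2 = 4^2 + 6^2 + 2^2 + 5^2 + 6^2 + 4^2 + 4^2 + 1^2
= 16 + 36 + 4 + 25 + 36 + 16 + 16 + 1
= 150

150


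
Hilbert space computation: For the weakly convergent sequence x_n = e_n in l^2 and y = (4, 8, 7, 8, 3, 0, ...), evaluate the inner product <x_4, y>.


x_4 = e_4 is the standard basis vector with 1 in position 4.
<x_4, y> = y_4 = 8
As n -> infinity, <x_n, y> -> 0, confirming weak convergence of (x_n) to 0.

8


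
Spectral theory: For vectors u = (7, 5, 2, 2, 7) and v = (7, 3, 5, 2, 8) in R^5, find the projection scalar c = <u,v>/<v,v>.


Computing <u,v> = 7*7 + 5*3 + 2*5 + 2*2 + 7*8 = 134
Computing <v,v> = 7^2 + 3^2 + 5^2 + 2^2 + 8^2 = 151
Projection coefficient = 134/151 = 0.8874

0.8874


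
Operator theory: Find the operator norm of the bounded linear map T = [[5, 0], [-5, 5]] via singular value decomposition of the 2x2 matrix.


A^T A = [[50, -25], [-25, 25]]
trace(A^T A) = 75, det(A^T A) = 625
discriminant = 75^2 - 4*625 = 3125
Largest eigenvalue of A^T A = (trace + sqrt(disc))/2 = 65.4508
||T|| = sqrt(65.4508) = 8.0902

8.0902


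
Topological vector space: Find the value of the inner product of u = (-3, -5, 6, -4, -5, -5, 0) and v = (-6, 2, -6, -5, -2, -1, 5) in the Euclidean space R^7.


Computing the standard inner product <u, v> = sum u_i * v_i
= -3*-6 + -5*2 + 6*-6 + -4*-5 + -5*-2 + -5*-1 + 0*5
= 18 + -10 + -36 + 20 + 10 + 5 + 0
= 7

7


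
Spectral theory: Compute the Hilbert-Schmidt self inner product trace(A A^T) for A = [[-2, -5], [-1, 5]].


trace(A * A^T) = sum of squares of all entries
= (-2)^2 + (-5)^2 + (-1)^2 + 5^2
= 4 + 25 + 1 + 25
= 55

55


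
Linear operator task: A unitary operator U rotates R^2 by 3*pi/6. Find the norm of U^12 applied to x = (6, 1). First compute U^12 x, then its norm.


U is a rotation by theta = 3*pi/6
U^12 = rotation by 12*theta = 36*pi/6 = 0*pi/6 (mod 2*pi)
cos(0*pi/6) = 1.0000, sin(0*pi/6) = 0.0000
U^12 x = (1.0000 * 6 - 0.0000 * 1, 0.0000 * 6 + 1.0000 * 1)
= (6.0000, 1.0000)
||U^12 x|| = sqrt(6.0000^2 + 1.0000^2) = sqrt(37.0000) = 6.0828

6.0828


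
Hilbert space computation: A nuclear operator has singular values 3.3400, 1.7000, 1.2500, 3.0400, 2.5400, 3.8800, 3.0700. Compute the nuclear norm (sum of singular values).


The nuclear norm is the sum of all singular values.
||T||_1 = 3.3400 + 1.7000 + 1.2500 + 3.0400 + 2.5400 + 3.8800 + 3.0700
= 18.8200

18.8200


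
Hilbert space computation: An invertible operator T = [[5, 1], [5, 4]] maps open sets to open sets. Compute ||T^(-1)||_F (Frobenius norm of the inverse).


det(T) = 5*4 - 1*5 = 15
T^(-1) = (1/15) * [[4, -1], [-5, 5]] = [[0.2667, -0.0667], [-0.3333, 0.3333]]
||T^(-1)||_F^2 = 0.2667^2 + (-0.0667)^2 + (-0.3333)^2 + 0.3333^2 = 0.2978
||T^(-1)||_F = sqrt(0.2978) = 0.5457

0.5457


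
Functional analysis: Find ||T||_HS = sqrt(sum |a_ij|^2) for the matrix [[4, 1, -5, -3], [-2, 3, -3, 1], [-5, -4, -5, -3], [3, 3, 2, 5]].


The Hilbert-Schmidt norm is sqrt(sum of squares of all entries).
Sum of squares = 4^2 + 1^2 + (-5)^2 + (-3)^2 + (-2)^2 + 3^2 + (-3)^2 + 1^2 + (-5)^2 + (-4)^2 + (-5)^2 + (-3)^2 + 3^2 + 3^2 + 2^2 + 5^2
= 16 + 1 + 25 + 9 + 4 + 9 + 9 + 1 + 25 + 16 + 25 + 9 + 9 + 9 + 4 + 25 = 196
||T||_HS = sqrt(196) = 14.0000

14.0000


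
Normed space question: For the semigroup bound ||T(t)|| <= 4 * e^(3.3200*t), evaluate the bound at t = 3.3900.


||T(3.3900)|| <= 4 * exp(3.3200 * 3.3900)
= 4 * exp(11.2548)
= 4 * 77249.8305
= 308999.3218

308999.3218


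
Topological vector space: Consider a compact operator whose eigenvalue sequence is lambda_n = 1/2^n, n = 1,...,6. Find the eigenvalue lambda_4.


The eigenvalue formula gives lambda_4 = 1/2^4
= 1/16
= 0.0625

0.0625


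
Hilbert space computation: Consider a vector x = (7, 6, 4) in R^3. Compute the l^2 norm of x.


The l^2 norm = (sum |x_i|^2)^(1/2)
Sum of 2th powers = 49 + 36 + 16 = 101
||x||_2 = (101)^(1/2) = 10.0499

10.0499


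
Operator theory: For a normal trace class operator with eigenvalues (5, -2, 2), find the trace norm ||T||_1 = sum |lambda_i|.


For a normal operator, singular values equal |eigenvalues|.
Trace norm = sum |lambda_i| = 5 + 2 + 2
= 9

9


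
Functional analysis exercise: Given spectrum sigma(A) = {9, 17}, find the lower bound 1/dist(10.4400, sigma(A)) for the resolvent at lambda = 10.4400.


dist(10.4400, {9, 17}) = min(|10.4400 - 9|, |10.4400 - 17|)
= min(1.4400, 6.5600) = 1.4400
Resolvent bound = 1/1.4400 = 0.6944

0.6944


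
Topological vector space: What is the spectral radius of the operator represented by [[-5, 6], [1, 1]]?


For a 2x2 matrix, eigenvalues satisfy lambda^2 - (trace)*lambda + det = 0
trace = -5 + 1 = -4
det = -5*1 - 6*1 = -11
discriminant = (-4)^2 - 4*(-11) = 60
spectral radius = max |eigenvalue| = 5.8730

5.8730


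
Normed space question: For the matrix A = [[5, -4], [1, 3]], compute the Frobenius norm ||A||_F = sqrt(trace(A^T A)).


||A||_F^2 = sum a_ij^2
= 5^2 + (-4)^2 + 1^2 + 3^2
= 25 + 16 + 1 + 9 = 51
||A||_F = sqrt(51) = 7.1414

7.1414


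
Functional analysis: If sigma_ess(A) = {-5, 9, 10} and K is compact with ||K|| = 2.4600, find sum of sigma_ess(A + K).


By Weyl's theorem, the essential spectrum is invariant under compact perturbations.
sigma_ess(A + K) = sigma_ess(A) = {-5, 9, 10}
Sum = -5 + 9 + 10 = 14

14


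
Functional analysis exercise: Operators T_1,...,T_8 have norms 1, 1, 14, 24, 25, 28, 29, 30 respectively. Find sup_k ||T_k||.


By the Uniform Boundedness Principle, the supremum of norms is finite.
sup_k ||T_k|| = max(1, 1, 14, 24, 25, 28, 29, 30) = 30

30


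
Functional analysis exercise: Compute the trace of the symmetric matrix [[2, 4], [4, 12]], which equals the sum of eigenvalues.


For a self-adjoint (symmetric) matrix, the eigenvalues are real.
The sum of eigenvalues equals the trace of the matrix.
trace = 2 + 12 = 14

14


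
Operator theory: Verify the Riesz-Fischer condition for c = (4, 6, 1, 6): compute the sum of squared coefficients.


sum |c_n|^2 = 4^2 + 6^2 + 1^2 + 6^2
= 16 + 36 + 1 + 36
= 89

89


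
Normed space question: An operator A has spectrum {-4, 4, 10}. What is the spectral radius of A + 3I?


Spectrum of A + 3I = {-1, 7, 13}
Spectral radius = max |lambda| over the shifted spectrum
= max(1, 7, 13) = 13

13


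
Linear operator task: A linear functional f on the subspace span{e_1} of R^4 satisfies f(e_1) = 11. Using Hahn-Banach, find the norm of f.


The norm of f is given by ||f|| = sup_{||x||=1} |f(x)|.
On span{e_1}, ||e_1|| = 1, so ||f|| = |f(e_1)| / ||e_1||
= |11| / 1 = 11.0000

11.0000


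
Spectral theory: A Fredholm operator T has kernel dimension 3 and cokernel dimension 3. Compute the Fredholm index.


The Fredholm index is defined as ind(T) = dim(ker T) - dim(coker T)
= 3 - 3
= 0

0


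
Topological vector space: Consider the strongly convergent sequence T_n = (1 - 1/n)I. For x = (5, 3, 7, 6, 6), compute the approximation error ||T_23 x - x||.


T_23 x - x = (1 - 1/23)x - x = -x/23
||x|| = sqrt(155) = 12.4499
||T_23 x - x|| = ||x||/23 = 12.4499/23 = 0.5413

0.5413


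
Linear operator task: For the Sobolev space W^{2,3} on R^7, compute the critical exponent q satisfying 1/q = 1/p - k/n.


Using the Sobolev embedding formula: 1/q = 1/p - k/n
1/q = 1/3 - 2/7 = 1/21
q = 1/(1/21) = 21

21.0000


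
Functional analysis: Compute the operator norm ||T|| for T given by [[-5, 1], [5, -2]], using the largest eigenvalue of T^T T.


A^T A = [[50, -15], [-15, 5]]
trace(A^T A) = 55, det(A^T A) = 25
discriminant = 55^2 - 4*25 = 2925
Largest eigenvalue of A^T A = (trace + sqrt(disc))/2 = 54.5416
||T|| = sqrt(54.5416) = 7.3852

7.3852


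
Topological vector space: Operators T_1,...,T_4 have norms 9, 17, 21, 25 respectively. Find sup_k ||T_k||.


By the Uniform Boundedness Principle, the supremum of norms is finite.
sup_k ||T_k|| = max(9, 17, 21, 25) = 25

25


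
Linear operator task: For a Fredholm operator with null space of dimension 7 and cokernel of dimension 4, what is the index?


The Fredholm index is defined as ind(T) = dim(ker T) - dim(coker T)
= 7 - 4
= 3

3


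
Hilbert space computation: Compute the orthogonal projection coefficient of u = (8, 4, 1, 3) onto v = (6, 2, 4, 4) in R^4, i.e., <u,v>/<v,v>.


Computing <u,v> = 8*6 + 4*2 + 1*4 + 3*4 = 72
Computing <v,v> = 6^2 + 2^2 + 4^2 + 4^2 = 72
Projection coefficient = 72/72 = 1.0000

1.0000


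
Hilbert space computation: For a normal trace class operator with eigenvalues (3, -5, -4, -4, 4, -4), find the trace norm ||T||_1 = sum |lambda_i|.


For a normal operator, singular values equal |eigenvalues|.
Trace norm = sum |lambda_i| = 3 + 5 + 4 + 4 + 4 + 4
= 24

24


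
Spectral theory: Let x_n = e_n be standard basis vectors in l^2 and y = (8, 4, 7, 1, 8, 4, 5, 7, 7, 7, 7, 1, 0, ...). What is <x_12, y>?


x_12 = e_12 is the standard basis vector with 1 in position 12.
<x_12, y> = y_12 = 1
As n -> infinity, <x_n, y> -> 0, confirming weak convergence of (x_n) to 0.

1


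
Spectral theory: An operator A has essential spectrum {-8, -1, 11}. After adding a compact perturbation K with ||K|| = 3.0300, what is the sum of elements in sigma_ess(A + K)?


By Weyl's theorem, the essential spectrum is invariant under compact perturbations.
sigma_ess(A + K) = sigma_ess(A) = {-8, -1, 11}
Sum = -8 + -1 + 11 = 2

2


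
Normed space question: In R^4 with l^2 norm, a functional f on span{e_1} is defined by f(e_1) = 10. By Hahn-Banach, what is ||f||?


The norm of f is given by ||f|| = sup_{||x||=1} |f(x)|.
On span{e_1}, ||e_1|| = 1, so ||f|| = |f(e_1)| / ||e_1||
= |10| / 1 = 10.0000

10.0000


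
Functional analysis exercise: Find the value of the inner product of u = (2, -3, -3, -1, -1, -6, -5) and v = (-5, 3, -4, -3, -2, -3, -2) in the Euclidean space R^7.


Computing the standard inner product <u, v> = sum u_i * v_i
= 2*-5 + -3*3 + -3*-4 + -1*-3 + -1*-2 + -6*-3 + -5*-2
= -10 + -9 + 12 + 3 + 2 + 18 + 10
= 26

26


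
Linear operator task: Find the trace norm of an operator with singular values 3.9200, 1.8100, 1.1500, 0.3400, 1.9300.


The nuclear norm is the sum of all singular values.
||T||_1 = 3.9200 + 1.8100 + 1.1500 + 0.3400 + 1.9300
= 9.1500

9.1500


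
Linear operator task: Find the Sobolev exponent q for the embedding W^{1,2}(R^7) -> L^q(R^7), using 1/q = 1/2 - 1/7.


Using the Sobolev embedding formula: 1/q = 1/p - k/n
1/q = 1/2 - 1/7 = 5/14
q = 1/(5/14) = 14/5 = 2.8000

2.8000


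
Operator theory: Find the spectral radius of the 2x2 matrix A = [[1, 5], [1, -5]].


For a 2x2 matrix, eigenvalues satisfy lambda^2 - (trace)*lambda + det = 0
trace = 1 + -5 = -4
det = 1*-5 - 5*1 = -10
discriminant = (-4)^2 - 4*(-10) = 56
spectral radius = max |eigenvalue| = 5.7417

5.7417


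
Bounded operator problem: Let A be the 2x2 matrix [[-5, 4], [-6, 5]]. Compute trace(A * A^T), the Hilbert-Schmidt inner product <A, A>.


trace(A * A^T) = sum of squares of all entries
= (-5)^2 + 4^2 + (-6)^2 + 5^2
= 25 + 16 + 36 + 25
= 102

102


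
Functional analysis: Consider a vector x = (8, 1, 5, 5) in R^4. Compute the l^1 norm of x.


The l^1 norm equals the sum of absolute values of all components.
||x||_1 = 8 + 1 + 5 + 5
= 19

19.0000


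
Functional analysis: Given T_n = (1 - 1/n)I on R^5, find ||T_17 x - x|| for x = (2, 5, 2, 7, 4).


T_17 x - x = (1 - 1/17)x - x = -x/17
||x|| = sqrt(98) = 9.8995
||T_17 x - x|| = ||x||/17 = 9.8995/17 = 0.5823

0.5823


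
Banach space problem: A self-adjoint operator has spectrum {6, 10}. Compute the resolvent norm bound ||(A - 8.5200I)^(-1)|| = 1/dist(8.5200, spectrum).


dist(8.5200, {6, 10}) = min(|8.5200 - 6|, |8.5200 - 10|)
= min(2.5200, 1.4800) = 1.4800
Resolvent bound = 1/1.4800 = 0.6757

0.6757


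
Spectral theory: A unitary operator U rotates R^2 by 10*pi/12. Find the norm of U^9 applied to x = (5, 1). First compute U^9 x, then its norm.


U is a rotation by theta = 10*pi/12
U^9 = rotation by 9*theta = 90*pi/12 = 18*pi/12 (mod 2*pi)
cos(18*pi/12) = 0.0000, sin(18*pi/12) = -1.0000
U^9 x = (0.0000 * 5 - -1.0000 * 1, -1.0000 * 5 + 0.0000 * 1)
= (1.0000, -5.0000)
||U^9 x|| = sqrt(1.0000^2 + (-5.0000)^2) = sqrt(26.0000) = 5.0990

5.0990


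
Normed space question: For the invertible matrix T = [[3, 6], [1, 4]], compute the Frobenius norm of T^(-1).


det(T) = 3*4 - 6*1 = 6
T^(-1) = (1/6) * [[4, -6], [-1, 3]] = [[0.6667, -1.0000], [-0.1667, 0.5000]]
||T^(-1)||_F^2 = 0.6667^2 + (-1.0000)^2 + (-0.1667)^2 + 0.5000^2 = 1.7222
||T^(-1)||_F = sqrt(1.7222) = 1.3123

1.3123


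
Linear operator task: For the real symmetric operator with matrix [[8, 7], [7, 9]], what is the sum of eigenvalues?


For a self-adjoint (symmetric) matrix, the eigenvalues are real.
The sum of eigenvalues equals the trace of the matrix.
trace = 8 + 9 = 17

17


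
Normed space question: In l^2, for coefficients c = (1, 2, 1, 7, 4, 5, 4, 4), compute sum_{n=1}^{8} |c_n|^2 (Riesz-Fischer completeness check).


sum |c_n|^2 = 1^2 + 2^2 + 1^2 + 7^2 + 4^2 + 5^2 + 4^2 + 4^2
= 1 + 4 + 1 + 49 + 16 + 25 + 16 + 16
= 128

128


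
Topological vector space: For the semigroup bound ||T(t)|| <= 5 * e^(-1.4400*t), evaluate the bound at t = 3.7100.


||T(3.7100)|| <= 5 * exp(-1.4400 * 3.7100)
= 5 * exp(-5.3424)
= 5 * 0.0048
= 0.0239

0.0239


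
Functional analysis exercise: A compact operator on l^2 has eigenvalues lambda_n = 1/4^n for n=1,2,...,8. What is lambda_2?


The eigenvalue formula gives lambda_2 = 1/4^2
= 1/16
= 0.0625

0.0625


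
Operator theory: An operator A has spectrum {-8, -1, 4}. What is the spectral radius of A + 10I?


Spectrum of A + 10I = {2, 9, 14}
Spectral radius = max |lambda| over the shifted spectrum
= max(2, 9, 14) = 14

14


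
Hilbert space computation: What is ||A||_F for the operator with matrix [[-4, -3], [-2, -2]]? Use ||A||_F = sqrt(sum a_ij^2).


||A||_F^2 = sum a_ij^2
= (-4)^2 + (-3)^2 + (-2)^2 + (-2)^2
= 16 + 9 + 4 + 4 = 33
||A||_F = sqrt(33) = 5.7446

5.7446


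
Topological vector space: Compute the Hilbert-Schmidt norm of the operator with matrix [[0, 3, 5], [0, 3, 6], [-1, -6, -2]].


The Hilbert-Schmidt norm is sqrt(sum of squares of all entries).
Sum of squares = 0^2 + 3^2 + 5^2 + 0^2 + 3^2 + 6^2 + (-1)^2 + (-6)^2 + (-2)^2
= 0 + 9 + 25 + 0 + 9 + 36 + 1 + 36 + 4 = 120
||T||_HS = sqrt(120) = 10.9545

10.9545


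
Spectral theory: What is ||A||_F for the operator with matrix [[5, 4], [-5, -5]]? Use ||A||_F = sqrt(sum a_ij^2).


||A||_F^2 = sum a_ij^2
= 5^2 + 4^2 + (-5)^2 + (-5)^2
= 25 + 16 + 25 + 25 = 91
||A||_F = sqrt(91) = 9.5394

9.5394


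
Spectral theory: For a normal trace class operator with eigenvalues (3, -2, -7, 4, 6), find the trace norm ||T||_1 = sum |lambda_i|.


For a normal operator, singular values equal |eigenvalues|.
Trace norm = sum |lambda_i| = 3 + 2 + 7 + 4 + 6
= 22

22


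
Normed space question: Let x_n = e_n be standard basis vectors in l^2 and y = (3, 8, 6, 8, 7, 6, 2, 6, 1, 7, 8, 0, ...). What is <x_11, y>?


x_11 = e_11 is the standard basis vector with 1 in position 11.
<x_11, y> = y_11 = 8
As n -> infinity, <x_n, y> -> 0, confirming weak convergence of (x_n) to 0.

8


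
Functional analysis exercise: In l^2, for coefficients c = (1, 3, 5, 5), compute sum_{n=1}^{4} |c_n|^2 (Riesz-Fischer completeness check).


sum |c_n|^2 = 1^2 + 3^2 + 5^2 + 5^2
= 1 + 9 + 25 + 25
= 60

60


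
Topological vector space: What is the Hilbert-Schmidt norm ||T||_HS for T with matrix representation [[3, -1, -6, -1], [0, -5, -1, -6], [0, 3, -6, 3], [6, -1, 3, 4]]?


The Hilbert-Schmidt norm is sqrt(sum of squares of all entries).
Sum of squares = 3^2 + (-1)^2 + (-6)^2 + (-1)^2 + 0^2 + (-5)^2 + (-1)^2 + (-6)^2 + 0^2 + 3^2 + (-6)^2 + 3^2 + 6^2 + (-1)^2 + 3^2 + 4^2
= 9 + 1 + 36 + 1 + 0 + 25 + 1 + 36 + 0 + 9 + 36 + 9 + 36 + 1 + 9 + 16 = 225
||T||_HS = sqrt(225) = 15.0000

15.0000


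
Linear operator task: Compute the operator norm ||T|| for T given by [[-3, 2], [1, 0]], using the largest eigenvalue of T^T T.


A^T A = [[10, -6], [-6, 4]]
trace(A^T A) = 14, det(A^T A) = 4
discriminant = 14^2 - 4*4 = 180
Largest eigenvalue of A^T A = (trace + sqrt(disc))/2 = 13.7082
||T|| = sqrt(13.7082) = 3.7025

3.7025


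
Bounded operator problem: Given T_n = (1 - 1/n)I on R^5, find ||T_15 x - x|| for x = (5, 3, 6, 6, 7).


T_15 x - x = (1 - 1/15)x - x = -x/15
||x|| = sqrt(155) = 12.4499
||T_15 x - x|| = ||x||/15 = 12.4499/15 = 0.8300

0.8300


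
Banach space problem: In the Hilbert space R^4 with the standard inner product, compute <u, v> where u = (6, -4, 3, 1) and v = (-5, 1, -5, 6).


Computing the standard inner product <u, v> = sum u_i * v_i
= 6*-5 + -4*1 + 3*-5 + 1*6
= -30 + -4 + -15 + 6
= -43

-43


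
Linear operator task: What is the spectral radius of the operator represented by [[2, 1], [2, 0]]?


For a 2x2 matrix, eigenvalues satisfy lambda^2 - (trace)*lambda + det = 0
trace = 2 + 0 = 2
det = 2*0 - 1*2 = -2
discriminant = 2^2 - 4*(-2) = 12
spectral radius = max |eigenvalue| = 2.7321

2.7321


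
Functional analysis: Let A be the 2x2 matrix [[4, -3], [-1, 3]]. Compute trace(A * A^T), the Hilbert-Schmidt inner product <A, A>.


trace(A * A^T) = sum of squares of all entries
= 4^2 + (-3)^2 + (-1)^2 + 3^2
= 16 + 9 + 1 + 9
= 35

35
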